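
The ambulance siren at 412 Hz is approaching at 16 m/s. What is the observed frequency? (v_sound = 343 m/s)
f_obs = f·v/(v − v_s) = 432.2 Hz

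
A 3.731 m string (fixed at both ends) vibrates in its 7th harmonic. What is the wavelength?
λₙ = 2L/n = 1.066 m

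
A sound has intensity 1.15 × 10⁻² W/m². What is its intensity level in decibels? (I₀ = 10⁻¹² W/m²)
β = 10·log₁₀(I/I₀) = 100.6 dB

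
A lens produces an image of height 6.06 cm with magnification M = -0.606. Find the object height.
ho = |hi|/|M| = 10 cm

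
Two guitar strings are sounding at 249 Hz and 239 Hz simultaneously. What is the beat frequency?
10 Hz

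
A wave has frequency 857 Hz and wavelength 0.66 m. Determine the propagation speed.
v = fλ = 565.6 m/s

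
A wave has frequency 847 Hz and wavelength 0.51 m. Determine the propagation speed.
v = fλ = 432 m/s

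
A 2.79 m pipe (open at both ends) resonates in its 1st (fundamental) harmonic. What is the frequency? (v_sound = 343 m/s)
fₙ = nv/(2L) = 61.47 Hz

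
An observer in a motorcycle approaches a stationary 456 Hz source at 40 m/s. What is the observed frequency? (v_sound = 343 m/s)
f_obs = f·(v + v_o)/v = 509.2 Hz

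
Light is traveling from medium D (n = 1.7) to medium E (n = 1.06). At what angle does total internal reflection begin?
θc = arcsin(n₂/n₁) = 38.57°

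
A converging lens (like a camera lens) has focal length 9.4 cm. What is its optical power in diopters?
P = 1/f = 10.64 D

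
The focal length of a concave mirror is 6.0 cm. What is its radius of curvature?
R = 2|f| = 12 cm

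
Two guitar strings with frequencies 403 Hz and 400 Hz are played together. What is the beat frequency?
3 Hz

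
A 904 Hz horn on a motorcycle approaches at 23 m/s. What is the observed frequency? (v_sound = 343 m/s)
f_obs = f·v/(v − v_s) = 969 Hz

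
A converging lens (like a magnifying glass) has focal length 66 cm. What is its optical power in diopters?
P = 1/f = 1.515 D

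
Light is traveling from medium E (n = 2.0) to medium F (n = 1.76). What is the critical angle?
θc = arcsin(n₂/n₁) = 61.64°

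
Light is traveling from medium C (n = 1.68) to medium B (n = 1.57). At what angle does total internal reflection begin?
θc = arcsin(n₂/n₁) = 69.15°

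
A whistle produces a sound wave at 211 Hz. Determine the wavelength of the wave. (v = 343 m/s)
λ = v/f = 1.626 m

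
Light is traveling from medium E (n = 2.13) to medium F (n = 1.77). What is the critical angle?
θc = arcsin(n₂/n₁) = 56.2°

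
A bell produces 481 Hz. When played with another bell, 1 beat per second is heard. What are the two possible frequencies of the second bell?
f₂ = 481 ± 1 Hz → 482 Hz or 480 Hz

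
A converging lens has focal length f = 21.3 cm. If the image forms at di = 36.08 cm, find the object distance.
1/do = 1/f − 1/di → do = 52 cm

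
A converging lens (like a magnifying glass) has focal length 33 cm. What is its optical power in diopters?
P = 1/f = 3.03 D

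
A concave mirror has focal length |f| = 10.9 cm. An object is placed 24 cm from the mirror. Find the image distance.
f = +10.9 cm (concave); 1/di = 1/f − 1/do → di = 19.97 cm (real image, in front of mirror)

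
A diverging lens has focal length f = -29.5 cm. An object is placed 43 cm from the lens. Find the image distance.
1/di = 1/f − 1/do → di = -17.5 cm (virtual image)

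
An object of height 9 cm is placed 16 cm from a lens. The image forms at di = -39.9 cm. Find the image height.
hi = (-di/do) × ho = 22.44 cm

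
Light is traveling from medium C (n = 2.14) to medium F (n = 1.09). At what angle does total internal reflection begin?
θc = arcsin(n₂/n₁) = 30.62°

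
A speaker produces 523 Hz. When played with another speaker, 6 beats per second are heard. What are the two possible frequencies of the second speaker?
f₂ = 523 ± 6 Hz → 529 Hz or 517 Hz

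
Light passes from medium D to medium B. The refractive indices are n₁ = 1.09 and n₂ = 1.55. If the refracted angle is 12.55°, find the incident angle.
sin θ₁ = (n₂/n₁)·sin θ₂ → θ₁ = 18°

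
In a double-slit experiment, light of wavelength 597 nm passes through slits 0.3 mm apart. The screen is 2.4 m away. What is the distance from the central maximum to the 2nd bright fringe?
y = mλL/d = 9.552 mm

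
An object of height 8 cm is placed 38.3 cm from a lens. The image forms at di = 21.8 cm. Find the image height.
hi = (-di/do) × ho = -4.554 cm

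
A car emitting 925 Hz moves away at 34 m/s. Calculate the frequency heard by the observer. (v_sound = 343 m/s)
f_obs = f·v/(v + v_s) = 841.6 Hz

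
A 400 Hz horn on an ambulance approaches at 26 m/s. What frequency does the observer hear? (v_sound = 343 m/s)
f_obs = f·v/(v − v_s) = 432.8 Hz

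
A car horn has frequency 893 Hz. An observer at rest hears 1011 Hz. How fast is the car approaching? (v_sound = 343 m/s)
v_s = v·(1 − f/f_obs) = 40.03 m/s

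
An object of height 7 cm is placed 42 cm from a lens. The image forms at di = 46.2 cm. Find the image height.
hi = (-di/do) × ho = -7.7 cm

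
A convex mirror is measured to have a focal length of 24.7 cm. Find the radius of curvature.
R = 2|f| = 49.4 cm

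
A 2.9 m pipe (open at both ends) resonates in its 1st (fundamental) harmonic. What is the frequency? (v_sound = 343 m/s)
fₙ = nv/(2L) = 59.14 Hz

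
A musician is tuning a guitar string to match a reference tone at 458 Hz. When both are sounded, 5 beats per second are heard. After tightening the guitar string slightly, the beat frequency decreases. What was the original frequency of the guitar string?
453 Hz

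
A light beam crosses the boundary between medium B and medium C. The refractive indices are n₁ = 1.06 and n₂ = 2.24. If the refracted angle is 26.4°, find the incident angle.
sin θ₁ = (n₂/n₁)·sin θ₂ → θ₁ = 69.99°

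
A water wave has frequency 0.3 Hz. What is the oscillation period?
T = 1/f = 3.333 s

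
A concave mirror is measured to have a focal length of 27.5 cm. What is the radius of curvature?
R = 2|f| = 55 cm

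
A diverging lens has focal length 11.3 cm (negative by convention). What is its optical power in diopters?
P = 1/f = -8.85 D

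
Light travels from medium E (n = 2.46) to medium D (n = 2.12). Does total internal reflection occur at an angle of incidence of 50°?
θc = arcsin(n₂/n₁) = 59.52°; 50° < θc, so no — the ray refracts.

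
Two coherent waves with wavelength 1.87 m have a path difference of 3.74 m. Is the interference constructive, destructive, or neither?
constructive — path difference = 2λ, a whole number of wavelengths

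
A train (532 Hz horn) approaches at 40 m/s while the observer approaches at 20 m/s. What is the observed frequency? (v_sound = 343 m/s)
f_obs = f·(v + v_o)/(v − v_s) = 637.3 Hz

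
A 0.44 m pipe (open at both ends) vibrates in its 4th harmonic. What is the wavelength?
λₙ = 2L/n = 0.22 m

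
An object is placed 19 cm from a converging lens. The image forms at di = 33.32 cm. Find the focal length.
1/f = 1/do + 1/di → f = 12.1 cm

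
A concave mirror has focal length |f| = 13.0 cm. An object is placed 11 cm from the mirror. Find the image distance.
f = +13.0 cm (concave); 1/di = 1/f − 1/do → di = -71.5 cm (virtual image, behind mirror)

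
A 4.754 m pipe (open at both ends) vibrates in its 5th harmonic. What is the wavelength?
λₙ = 2L/n = 1.902 m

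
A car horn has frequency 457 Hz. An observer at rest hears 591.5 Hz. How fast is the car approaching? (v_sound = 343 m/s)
v_s = v·(1 − f/f_obs) = 77.99 m/s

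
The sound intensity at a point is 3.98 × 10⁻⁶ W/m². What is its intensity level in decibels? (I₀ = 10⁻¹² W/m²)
β = 10·log₁₀(I/I₀) = 66 dB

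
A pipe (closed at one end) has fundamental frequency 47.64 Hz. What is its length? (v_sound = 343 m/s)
L = v/(4f₁) = 1.8 m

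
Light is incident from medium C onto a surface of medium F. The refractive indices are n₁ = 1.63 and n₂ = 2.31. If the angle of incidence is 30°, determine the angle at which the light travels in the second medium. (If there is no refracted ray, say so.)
sin θ₂ = (n₁/n₂)·sin θ₁ = 0.3528 → θ₂ = 20.66°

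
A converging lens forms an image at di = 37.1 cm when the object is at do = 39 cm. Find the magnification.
M = −di/do = -0.9513 (inverted image)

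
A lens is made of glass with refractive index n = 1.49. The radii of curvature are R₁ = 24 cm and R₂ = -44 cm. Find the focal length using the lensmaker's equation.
1/f = (n − 1)(1/R₁ − 1/R₂) → f = 31.69 cm (converging lens)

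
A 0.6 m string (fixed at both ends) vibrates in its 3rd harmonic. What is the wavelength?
λₙ = 2L/n = 0.4 m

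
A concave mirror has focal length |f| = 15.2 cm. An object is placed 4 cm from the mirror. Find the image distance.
f = +15.2 cm (concave); 1/di = 1/f − 1/do → di = -5.429 cm (virtual image, behind mirror)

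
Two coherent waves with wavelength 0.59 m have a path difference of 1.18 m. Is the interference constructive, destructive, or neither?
constructive — path difference = 2λ, a whole number of wavelengths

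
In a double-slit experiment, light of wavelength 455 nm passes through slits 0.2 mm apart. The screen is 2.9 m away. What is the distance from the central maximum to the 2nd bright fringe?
y = mλL/d = 13.2 mm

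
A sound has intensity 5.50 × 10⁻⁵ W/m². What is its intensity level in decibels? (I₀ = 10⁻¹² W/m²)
β = 10·log₁₀(I/I₀) = 77.4 dB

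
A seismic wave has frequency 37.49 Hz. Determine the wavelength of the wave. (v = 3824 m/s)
λ = v/f = 102 m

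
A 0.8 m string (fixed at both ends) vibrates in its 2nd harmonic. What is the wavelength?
λₙ = 2L/n = 0.8 m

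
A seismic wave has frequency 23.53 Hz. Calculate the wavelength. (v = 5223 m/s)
λ = v/f = 222 m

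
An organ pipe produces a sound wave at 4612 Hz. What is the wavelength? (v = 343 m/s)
λ = v/f = 0.07437 m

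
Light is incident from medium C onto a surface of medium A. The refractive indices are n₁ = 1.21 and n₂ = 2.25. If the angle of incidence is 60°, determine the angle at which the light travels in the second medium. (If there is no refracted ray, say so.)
sin θ₂ = (n₁/n₂)·sin θ₁ = 0.4657 → θ₂ = 27.76°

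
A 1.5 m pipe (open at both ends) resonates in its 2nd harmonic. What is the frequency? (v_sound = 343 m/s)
fₙ = nv/(2L) = 228.7 Hz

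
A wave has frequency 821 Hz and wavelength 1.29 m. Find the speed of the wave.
v = fλ = 1059 m/s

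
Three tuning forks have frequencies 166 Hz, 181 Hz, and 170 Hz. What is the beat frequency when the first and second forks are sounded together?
15 Hz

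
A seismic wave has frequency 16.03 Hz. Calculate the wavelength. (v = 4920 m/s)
λ = v/f = 306.9 m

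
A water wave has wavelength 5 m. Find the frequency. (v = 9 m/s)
f = v/λ = 1.8 Hz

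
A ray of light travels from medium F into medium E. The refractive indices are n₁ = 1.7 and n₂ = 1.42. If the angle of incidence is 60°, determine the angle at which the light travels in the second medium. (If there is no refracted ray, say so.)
sin θ₂ = (n₁/n₂)·sin θ₁ = 1.037 > 1, so there is no refracted ray — the light undergoes total internal reflection.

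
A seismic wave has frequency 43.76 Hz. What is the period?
T = 1/f = 0.02285 s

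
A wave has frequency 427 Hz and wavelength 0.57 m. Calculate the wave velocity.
v = fλ = 243.4 m/s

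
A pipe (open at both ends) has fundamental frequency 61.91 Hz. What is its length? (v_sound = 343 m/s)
L = v/(2f₁) = 2.77 m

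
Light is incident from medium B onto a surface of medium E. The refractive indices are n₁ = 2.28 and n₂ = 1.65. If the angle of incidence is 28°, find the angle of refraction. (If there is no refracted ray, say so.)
sin θ₂ = (n₁/n₂)·sin θ₁ = 0.6487 → θ₂ = 40.45°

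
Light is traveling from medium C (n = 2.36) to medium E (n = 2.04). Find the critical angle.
θc = arcsin(n₂/n₁) = 59.82°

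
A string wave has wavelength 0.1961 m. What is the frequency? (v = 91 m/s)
f = v/λ = 464 Hz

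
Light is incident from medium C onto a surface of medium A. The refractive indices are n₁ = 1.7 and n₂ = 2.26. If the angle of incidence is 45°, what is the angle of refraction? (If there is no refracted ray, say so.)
sin θ₂ = (n₁/n₂)·sin θ₁ = 0.5319 → θ₂ = 32.13°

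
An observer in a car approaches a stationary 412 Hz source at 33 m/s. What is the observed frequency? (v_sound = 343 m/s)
f_obs = f·(v + v_o)/v = 451.6 Hz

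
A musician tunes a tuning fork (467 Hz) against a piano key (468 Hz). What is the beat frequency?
1 Hz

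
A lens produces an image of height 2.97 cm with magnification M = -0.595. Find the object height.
ho = |hi|/|M| = 4.992 cm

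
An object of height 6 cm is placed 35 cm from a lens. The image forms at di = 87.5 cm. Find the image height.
hi = (-di/do) × ho = -15 cm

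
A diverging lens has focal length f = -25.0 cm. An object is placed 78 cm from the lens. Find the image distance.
1/di = 1/f − 1/do → di = -18.93 cm (virtual image)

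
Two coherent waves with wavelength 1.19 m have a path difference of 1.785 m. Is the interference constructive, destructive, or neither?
destructive — path difference = 1.5λ, an odd multiple of λ/2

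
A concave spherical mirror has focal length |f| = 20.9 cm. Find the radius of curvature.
R = 2|f| = 41.8 cm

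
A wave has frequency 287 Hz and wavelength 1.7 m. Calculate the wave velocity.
v = fλ = 487.9 m/s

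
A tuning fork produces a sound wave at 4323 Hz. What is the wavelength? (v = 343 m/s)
λ = v/f = 0.07934 m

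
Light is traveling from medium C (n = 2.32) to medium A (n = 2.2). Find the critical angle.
θc = arcsin(n₂/n₁) = 71.49°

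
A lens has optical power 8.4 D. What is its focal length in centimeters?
f = 1/P = 11.9 cm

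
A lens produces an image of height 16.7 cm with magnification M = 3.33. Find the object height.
ho = |hi|/|M| = 5.015 cm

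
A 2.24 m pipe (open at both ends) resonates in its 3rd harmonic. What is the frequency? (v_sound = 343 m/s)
fₙ = nv/(2L) = 229.7 Hz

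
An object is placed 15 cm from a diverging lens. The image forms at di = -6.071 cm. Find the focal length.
1/f = 1/do + 1/di → f = -10.2 cm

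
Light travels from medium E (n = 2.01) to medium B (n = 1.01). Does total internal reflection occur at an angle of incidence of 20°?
θc = arcsin(n₂/n₁) = 30.16°; 20° < θc, so no — the ray refracts.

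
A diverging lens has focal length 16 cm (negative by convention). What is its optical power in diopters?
P = 1/f = -6.25 D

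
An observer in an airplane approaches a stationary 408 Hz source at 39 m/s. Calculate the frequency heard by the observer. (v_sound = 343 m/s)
f_obs = f·(v + v_o)/v = 454.4 Hz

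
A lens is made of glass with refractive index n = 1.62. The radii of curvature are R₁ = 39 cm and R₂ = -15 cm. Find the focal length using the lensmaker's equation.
1/f = (n − 1)(1/R₁ − 1/R₂) → f = 17.47 cm (converging lens)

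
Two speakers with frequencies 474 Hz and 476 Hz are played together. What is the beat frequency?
2 Hz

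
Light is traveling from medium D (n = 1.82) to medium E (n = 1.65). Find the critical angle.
θc = arcsin(n₂/n₁) = 65.04°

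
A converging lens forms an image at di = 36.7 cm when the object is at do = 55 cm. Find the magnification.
M = −di/do = -0.6673 (inverted image)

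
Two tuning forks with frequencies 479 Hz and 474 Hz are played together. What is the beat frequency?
5 Hz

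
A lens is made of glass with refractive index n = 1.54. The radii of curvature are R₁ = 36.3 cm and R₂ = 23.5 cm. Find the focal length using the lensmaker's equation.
1/f = (n − 1)(1/R₁ − 1/R₂) → f = -123.4 cm (diverging lens)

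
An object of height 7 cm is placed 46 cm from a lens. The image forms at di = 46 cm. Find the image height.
hi = (-di/do) × ho = -7 cm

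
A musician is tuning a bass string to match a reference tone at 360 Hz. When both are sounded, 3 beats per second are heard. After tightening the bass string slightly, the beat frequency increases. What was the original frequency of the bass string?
363 Hz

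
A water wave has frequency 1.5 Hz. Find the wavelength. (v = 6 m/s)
λ = v/f = 4 m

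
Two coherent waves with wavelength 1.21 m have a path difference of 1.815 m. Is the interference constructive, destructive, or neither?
destructive — path difference = 1.5λ, an odd multiple of λ/2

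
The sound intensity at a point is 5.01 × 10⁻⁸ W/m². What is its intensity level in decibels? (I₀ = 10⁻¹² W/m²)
β = 10·log₁₀(I/I₀) = 47 dB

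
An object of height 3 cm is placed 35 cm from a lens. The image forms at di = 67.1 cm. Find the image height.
hi = (-di/do) × ho = -5.751 cm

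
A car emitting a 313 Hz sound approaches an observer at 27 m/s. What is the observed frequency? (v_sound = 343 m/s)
f_obs = f·v/(v − v_s) = 339.7 Hz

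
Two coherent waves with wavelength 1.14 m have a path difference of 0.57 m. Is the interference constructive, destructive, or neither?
destructive — path difference = 0.5λ, an odd multiple of λ/2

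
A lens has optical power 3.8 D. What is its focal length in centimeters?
f = 1/P = 26.32 cm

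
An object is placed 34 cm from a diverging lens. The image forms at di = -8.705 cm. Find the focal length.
1/f = 1/do + 1/di → f = -11.7 cm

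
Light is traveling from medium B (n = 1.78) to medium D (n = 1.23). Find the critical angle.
θc = arcsin(n₂/n₁) = 43.71°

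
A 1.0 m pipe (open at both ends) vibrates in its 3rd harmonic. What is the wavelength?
λₙ = 2L/n = 0.6667 m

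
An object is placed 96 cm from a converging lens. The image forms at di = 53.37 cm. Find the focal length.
1/f = 1/do + 1/di → f = 34.3 cm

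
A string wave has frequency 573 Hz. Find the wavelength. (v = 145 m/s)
λ = v/f = 0.2531 m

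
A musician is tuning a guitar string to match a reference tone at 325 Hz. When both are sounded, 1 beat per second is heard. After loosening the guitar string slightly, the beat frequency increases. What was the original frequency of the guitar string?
324 Hz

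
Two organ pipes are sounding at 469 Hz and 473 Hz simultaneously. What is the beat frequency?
4 Hz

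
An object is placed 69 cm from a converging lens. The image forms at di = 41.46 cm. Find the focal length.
1/f = 1/do + 1/di → f = 25.9 cm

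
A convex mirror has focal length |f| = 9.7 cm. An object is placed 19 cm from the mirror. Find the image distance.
f = −9.7 cm (convex); 1/di = 1/f − 1/do → di = -6.422 cm (virtual image, behind mirror)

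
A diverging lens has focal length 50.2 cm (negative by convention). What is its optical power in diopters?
P = 1/f = -1.992 D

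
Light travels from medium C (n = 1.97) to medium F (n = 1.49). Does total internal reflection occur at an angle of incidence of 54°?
θc = arcsin(n₂/n₁) = 49.14°; 54° > θc, so yes — total internal reflection.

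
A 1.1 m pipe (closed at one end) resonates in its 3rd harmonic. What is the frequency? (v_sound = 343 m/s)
fₙ = nv/(4L) = 233.9 Hz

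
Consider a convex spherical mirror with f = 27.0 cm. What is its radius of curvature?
R = 2|f| = 54 cm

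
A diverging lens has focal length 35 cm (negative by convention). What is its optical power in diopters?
P = 1/f = -2.857 D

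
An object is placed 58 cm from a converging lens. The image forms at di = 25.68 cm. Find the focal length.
1/f = 1/do + 1/di → f = 17.8 cm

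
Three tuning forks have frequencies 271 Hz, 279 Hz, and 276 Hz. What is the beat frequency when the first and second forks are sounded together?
8 Hz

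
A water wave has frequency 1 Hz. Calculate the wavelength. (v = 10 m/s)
λ = v/f = 10 m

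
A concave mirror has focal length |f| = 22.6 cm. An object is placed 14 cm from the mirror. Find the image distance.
f = +22.6 cm (concave); 1/di = 1/f − 1/do → di = -36.79 cm (virtual image, behind mirror)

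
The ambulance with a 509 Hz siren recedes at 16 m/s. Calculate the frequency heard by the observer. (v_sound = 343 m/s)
f_obs = f·v/(v + v_s) = 486.3 Hz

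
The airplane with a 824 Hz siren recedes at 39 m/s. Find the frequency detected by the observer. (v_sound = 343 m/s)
f_obs = f·v/(v + v_s) = 739.9 Hz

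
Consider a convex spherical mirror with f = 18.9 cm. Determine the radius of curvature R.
R = 2|f| = 37.8 cm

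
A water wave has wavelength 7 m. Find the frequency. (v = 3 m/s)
f = v/λ = 0.4286 Hz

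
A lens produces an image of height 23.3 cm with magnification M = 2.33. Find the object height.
ho = |hi|/|M| = 10 cm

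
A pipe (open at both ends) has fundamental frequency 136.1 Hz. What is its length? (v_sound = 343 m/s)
L = v/(2f₁) = 1.26 m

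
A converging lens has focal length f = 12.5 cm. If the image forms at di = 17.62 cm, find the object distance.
1/do = 1/f − 1/di → do = 43.02 cm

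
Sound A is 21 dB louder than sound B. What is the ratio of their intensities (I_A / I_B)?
I_A/I_B = 10^(Δβ/10) = 125.9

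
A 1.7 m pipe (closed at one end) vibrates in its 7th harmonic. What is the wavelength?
λₙ = 4L/n = 0.9714 m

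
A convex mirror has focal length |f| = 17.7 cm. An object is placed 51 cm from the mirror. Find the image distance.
f = −17.7 cm (convex); 1/di = 1/f − 1/do → di = -13.14 cm (virtual image, behind mirror)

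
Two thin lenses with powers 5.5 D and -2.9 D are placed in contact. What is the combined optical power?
P_total = P₁ + P₂ = 2.6 D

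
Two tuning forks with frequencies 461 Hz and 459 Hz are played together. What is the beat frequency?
2 Hz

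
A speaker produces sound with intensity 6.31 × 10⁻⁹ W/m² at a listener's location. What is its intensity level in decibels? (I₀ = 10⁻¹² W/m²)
β = 10·log₁₀(I/I₀) = 38 dB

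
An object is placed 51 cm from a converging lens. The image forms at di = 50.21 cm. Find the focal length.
1/f = 1/do + 1/di → f = 25.3 cm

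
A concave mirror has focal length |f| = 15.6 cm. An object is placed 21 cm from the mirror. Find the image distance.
f = +15.6 cm (concave); 1/di = 1/f − 1/do → di = 60.67 cm (real image, in front of mirror)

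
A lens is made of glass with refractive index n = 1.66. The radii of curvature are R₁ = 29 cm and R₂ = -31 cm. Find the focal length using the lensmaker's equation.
1/f = (n − 1)(1/R₁ − 1/R₂) → f = 22.7 cm (converging lens)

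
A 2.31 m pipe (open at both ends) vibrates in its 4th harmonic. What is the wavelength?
λₙ = 2L/n = 1.155 m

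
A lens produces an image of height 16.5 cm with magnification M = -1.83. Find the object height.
ho = |hi|/|M| = 9.016 cm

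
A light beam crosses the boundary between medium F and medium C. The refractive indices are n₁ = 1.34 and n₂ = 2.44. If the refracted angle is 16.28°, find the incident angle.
sin θ₁ = (n₂/n₁)·sin θ₂ → θ₁ = 30.69°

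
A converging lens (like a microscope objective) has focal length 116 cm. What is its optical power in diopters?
P = 1/f = 0.8621 D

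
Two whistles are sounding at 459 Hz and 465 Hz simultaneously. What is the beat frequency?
6 Hz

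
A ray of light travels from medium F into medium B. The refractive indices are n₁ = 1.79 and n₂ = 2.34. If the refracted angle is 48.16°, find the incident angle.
sin θ₁ = (n₂/n₁)·sin θ₂ → θ₁ = 76.89°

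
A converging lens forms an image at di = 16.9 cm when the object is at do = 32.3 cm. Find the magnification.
M = −di/do = -0.5232 (inverted image)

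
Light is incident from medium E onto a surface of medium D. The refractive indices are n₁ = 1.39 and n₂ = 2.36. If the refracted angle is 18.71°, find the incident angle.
sin θ₁ = (n₂/n₁)·sin θ₂ → θ₁ = 33°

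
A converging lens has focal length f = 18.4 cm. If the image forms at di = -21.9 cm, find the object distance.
1/do = 1/f − 1/di → do = 9.999 cm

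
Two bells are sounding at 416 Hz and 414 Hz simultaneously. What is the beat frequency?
2 Hz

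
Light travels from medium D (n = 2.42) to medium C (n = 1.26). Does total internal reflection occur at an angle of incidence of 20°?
θc = arcsin(n₂/n₁) = 31.38°; 20° < θc, so no — the ray refracts.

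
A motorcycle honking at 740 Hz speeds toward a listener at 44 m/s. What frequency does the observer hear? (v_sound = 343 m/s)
f_obs = f·v/(v − v_s) = 848.9 Hz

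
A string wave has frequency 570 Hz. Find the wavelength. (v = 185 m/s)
λ = v/f = 0.3246 m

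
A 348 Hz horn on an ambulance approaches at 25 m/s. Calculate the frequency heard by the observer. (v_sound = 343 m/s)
f_obs = f·v/(v − v_s) = 375.4 Hz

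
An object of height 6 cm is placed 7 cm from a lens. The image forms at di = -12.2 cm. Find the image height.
hi = (-di/do) × ho = 10.46 cm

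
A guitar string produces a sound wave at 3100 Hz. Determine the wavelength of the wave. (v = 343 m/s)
λ = v/f = 0.1106 m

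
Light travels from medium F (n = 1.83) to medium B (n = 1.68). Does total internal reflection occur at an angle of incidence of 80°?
θc = arcsin(n₂/n₁) = 66.64°; 80° > θc, so yes — total internal reflection.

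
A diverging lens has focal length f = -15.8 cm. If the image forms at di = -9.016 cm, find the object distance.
1/do = 1/f − 1/di → do = 21 cm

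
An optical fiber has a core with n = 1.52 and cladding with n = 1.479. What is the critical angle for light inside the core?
θc = arcsin(n_cladding/n_core) = 76.66°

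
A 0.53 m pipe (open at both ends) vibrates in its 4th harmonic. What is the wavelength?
λₙ = 2L/n = 0.265 m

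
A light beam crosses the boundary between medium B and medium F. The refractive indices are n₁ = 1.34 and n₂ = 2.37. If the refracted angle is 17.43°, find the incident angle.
sin θ₁ = (n₂/n₁)·sin θ₂ → θ₁ = 31.99°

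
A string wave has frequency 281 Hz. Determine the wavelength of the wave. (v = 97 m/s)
λ = v/f = 0.3452 m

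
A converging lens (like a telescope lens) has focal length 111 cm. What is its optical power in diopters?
P = 1/f = 0.9009 D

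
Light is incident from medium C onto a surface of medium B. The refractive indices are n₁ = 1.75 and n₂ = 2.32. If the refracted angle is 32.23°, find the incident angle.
sin θ₁ = (n₂/n₁)·sin θ₂ → θ₁ = 44.99°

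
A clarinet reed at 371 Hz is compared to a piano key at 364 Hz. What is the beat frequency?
7 Hz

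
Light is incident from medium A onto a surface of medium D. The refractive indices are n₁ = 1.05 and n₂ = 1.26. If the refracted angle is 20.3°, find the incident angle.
sin θ₁ = (n₂/n₁)·sin θ₂ → θ₁ = 24.6°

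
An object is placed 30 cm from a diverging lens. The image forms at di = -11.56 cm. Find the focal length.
1/f = 1/do + 1/di → f = -18.81 cm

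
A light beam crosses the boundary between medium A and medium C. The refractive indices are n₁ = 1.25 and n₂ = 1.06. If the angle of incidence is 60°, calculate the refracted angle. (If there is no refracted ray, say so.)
sin θ₂ = (n₁/n₂)·sin θ₁ = 1.021 > 1, so there is no refracted ray — the light undergoes total internal reflection.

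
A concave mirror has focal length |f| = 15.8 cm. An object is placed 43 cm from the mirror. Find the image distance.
f = +15.8 cm (concave); 1/di = 1/f − 1/do → di = 24.98 cm (real image, in front of mirror)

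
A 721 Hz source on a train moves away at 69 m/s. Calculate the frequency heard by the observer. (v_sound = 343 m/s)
f_obs = f·v/(v + v_s) = 600.2 Hz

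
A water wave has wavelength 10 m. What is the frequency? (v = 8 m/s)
f = v/λ = 0.8 Hz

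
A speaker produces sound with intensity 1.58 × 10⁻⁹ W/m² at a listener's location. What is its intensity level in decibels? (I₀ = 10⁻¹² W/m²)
β = 10·log₁₀(I/I₀) = 31.99 dB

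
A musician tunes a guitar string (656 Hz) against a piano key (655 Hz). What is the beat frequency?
1 Hz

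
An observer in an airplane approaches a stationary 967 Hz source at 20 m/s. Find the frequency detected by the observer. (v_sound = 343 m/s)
f_obs = f·(v + v_o)/v = 1023 Hz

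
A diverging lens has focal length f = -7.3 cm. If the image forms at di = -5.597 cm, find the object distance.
1/do = 1/f − 1/di → do = 23.99 cm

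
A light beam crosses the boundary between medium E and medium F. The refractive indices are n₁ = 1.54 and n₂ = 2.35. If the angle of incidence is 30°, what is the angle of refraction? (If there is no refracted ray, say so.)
sin θ₂ = (n₁/n₂)·sin θ₁ = 0.3277 → θ₂ = 19.13°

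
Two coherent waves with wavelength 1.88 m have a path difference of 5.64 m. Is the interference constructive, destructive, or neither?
constructive — path difference = 3λ, a whole number of wavelengths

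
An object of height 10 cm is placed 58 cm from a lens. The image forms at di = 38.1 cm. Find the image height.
hi = (-di/do) × ho = -6.569 cm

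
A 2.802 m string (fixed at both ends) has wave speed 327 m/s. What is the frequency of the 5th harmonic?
fₙ = nv/(2L) = 291.8 Hz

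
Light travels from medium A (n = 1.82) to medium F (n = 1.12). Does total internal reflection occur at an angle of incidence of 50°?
θc = arcsin(n₂/n₁) = 37.98°; 50° > θc, so yes — total internal reflection.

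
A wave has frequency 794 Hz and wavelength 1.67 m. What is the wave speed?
v = fλ = 1326 m/s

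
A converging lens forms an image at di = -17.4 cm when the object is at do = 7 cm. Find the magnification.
M = −di/do = 2.486 (upright image)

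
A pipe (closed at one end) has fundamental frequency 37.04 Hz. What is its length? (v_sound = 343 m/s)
L = v/(4f₁) = 2.315 m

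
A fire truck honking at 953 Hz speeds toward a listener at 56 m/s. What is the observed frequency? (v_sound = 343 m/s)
f_obs = f·v/(v − v_s) = 1139 Hz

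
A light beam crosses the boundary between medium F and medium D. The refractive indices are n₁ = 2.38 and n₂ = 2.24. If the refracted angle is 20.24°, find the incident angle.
sin θ₁ = (n₂/n₁)·sin θ₂ → θ₁ = 19°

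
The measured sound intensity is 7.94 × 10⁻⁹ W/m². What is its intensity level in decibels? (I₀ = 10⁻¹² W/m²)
β = 10·log₁₀(I/I₀) = 39 dB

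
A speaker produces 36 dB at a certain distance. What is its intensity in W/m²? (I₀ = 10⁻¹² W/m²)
I = I₀·10^(β/10) = 3.98 × 10⁻⁹ W/m²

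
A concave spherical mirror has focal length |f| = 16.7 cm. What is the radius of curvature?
R = 2|f| = 33.4 cm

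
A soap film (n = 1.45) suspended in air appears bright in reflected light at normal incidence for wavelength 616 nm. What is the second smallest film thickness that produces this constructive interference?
2nt = (m − ½)λ with m = 2 → t = (m − ½)λ/(2n) = 318.6 nm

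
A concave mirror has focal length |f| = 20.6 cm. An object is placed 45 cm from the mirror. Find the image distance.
f = +20.6 cm (concave); 1/di = 1/f − 1/do → di = 37.99 cm (real image, in front of mirror)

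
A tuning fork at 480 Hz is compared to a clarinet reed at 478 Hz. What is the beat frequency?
2 Hz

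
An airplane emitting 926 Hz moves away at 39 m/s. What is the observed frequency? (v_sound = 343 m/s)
f_obs = f·v/(v + v_s) = 831.5 Hz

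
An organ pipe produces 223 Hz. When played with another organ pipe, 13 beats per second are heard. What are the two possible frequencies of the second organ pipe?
f₂ = 223 ± 13 Hz → 236 Hz or 210 Hz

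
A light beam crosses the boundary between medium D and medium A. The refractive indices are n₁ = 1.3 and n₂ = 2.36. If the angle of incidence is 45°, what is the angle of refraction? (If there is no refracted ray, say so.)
sin θ₂ = (n₁/n₂)·sin θ₁ = 0.3895 → θ₂ = 22.92°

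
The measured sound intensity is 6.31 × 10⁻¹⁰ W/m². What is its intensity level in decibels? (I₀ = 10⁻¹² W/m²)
β = 10·log₁₀(I/I₀) = 28 dB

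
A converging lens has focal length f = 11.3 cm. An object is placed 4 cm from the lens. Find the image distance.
1/di = 1/f − 1/do → di = -6.192 cm (virtual image)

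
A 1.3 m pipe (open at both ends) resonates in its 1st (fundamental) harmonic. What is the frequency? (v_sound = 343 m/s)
fₙ = nv/(2L) = 131.9 Hz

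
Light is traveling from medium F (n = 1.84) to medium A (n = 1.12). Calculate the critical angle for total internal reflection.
θc = arcsin(n₂/n₁) = 37.5°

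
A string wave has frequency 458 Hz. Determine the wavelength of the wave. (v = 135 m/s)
λ = v/f = 0.2948 m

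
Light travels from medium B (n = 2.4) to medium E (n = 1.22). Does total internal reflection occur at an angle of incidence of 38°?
θc = arcsin(n₂/n₁) = 30.55°; 38° > θc, so yes — total internal reflection.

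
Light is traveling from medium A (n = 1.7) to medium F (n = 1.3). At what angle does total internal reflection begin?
θc = arcsin(n₂/n₁) = 49.88°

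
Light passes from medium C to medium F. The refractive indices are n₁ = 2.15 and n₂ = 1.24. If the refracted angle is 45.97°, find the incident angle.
sin θ₁ = (n₂/n₁)·sin θ₂ → θ₁ = 24.5°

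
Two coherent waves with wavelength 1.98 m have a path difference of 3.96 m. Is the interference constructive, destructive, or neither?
constructive — path difference = 2λ, a whole number of wavelengths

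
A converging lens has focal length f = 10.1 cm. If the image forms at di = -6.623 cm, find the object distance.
1/do = 1/f − 1/di → do = 4 cm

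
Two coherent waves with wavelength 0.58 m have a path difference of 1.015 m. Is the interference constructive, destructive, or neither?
neither (partial) — path difference = 1.75λ, neither a whole number of wavelengths nor an odd multiple of λ/2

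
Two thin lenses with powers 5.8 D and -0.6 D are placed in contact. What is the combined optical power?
P_total = P₁ + P₂ = 5.2 D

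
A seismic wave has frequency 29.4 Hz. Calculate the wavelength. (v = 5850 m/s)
λ = v/f = 199 m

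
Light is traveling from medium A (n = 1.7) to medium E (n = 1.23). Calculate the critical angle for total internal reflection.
θc = arcsin(n₂/n₁) = 46.35°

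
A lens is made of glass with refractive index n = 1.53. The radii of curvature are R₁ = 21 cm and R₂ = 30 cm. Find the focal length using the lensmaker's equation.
1/f = (n − 1)(1/R₁ − 1/R₂) → f = 132.1 cm (converging lens)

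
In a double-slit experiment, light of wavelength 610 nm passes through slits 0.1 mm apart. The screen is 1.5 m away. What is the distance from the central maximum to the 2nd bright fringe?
y = mλL/d = 18.3 mm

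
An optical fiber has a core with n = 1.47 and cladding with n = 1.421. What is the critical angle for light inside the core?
θc = arcsin(n_cladding/n_core) = 75.16°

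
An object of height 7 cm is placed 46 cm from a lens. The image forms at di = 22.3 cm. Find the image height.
hi = (-di/do) × ho = -3.393 cm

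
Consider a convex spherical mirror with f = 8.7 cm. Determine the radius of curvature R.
R = 2|f| = 17.4 cm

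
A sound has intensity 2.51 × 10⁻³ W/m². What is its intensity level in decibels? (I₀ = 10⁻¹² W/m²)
β = 10·log₁₀(I/I₀) = 94 dB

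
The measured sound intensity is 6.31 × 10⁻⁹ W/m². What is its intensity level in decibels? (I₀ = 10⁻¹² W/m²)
β = 10·log₁₀(I/I₀) = 38 dB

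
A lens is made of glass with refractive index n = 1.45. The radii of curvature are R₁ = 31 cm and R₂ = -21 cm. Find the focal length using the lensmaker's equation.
1/f = (n − 1)(1/R₁ − 1/R₂) → f = 27.82 cm (converging lens)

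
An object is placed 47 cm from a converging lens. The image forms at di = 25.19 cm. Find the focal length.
1/f = 1/do + 1/di → f = 16.4 cm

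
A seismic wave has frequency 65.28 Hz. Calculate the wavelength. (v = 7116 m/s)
λ = v/f = 109 m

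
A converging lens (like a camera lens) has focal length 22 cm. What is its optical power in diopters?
P = 1/f = 4.545 D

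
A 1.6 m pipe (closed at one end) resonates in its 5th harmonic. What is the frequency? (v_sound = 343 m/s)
fₙ = nv/(4L) = 268 Hz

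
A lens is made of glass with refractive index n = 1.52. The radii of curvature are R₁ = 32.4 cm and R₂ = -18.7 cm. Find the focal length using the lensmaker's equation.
1/f = (n − 1)(1/R₁ − 1/R₂) → f = 22.8 cm (converging lens)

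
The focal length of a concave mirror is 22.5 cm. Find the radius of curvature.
R = 2|f| = 45 cm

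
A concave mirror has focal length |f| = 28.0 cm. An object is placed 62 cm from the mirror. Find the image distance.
f = +28.0 cm (concave); 1/di = 1/f − 1/do → di = 51.06 cm (real image, in front of mirror)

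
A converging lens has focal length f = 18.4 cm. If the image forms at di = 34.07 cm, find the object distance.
1/do = 1/f − 1/di → do = 40.01 cm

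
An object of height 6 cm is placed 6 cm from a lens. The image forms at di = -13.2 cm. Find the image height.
hi = (-di/do) × ho = 13.2 cm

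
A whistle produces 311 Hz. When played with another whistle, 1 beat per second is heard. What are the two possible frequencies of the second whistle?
f₂ = 311 ± 1 Hz → 312 Hz or 310 Hz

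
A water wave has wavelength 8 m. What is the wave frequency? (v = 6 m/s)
f = v/λ = 0.75 Hz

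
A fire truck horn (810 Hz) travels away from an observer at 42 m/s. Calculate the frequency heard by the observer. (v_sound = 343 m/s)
f_obs = f·v/(v + v_s) = 721.6 Hz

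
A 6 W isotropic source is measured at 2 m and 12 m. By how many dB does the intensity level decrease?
Δβ = 20·log₁₀(r₂/r₁) = 15.56 dB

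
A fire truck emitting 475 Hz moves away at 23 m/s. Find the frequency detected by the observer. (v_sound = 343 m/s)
f_obs = f·v/(v + v_s) = 445.2 Hz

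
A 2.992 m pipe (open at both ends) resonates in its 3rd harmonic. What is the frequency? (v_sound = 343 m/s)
fₙ = nv/(2L) = 172 Hz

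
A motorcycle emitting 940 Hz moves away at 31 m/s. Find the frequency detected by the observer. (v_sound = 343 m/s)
f_obs = f·v/(v + v_s) = 862.1 Hz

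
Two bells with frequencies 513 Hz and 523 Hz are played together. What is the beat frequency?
10 Hz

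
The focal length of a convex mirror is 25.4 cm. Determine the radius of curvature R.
R = 2|f| = 50.8 cm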